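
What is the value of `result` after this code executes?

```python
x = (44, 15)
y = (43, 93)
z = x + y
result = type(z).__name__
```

x is tuple; y is tuple; z is tuple; result = 'tuple'

'tuple'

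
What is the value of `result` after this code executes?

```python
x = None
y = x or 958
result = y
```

x = None; y = 958; result = 958

958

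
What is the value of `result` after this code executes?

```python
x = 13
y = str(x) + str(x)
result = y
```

x = 13; y = '1313'; result = '1313'

'1313'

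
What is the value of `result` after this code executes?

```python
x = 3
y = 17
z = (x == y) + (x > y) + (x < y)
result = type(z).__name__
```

x is int; y is int; z is int; result = 'int'

'int'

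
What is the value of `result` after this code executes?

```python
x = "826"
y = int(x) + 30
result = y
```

x = '826'; y = 856; result = 856

856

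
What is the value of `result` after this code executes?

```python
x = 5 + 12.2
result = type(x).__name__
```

x is float; result = 'float'

'float'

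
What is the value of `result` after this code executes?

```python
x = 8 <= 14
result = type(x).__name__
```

x is bool; result = 'bool'

'bool'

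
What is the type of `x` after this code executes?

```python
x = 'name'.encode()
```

str.encode() returns bytes

bytes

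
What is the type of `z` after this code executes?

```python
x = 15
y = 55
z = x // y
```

int // int = int

int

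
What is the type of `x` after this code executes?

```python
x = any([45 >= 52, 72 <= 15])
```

any() returns bool

bool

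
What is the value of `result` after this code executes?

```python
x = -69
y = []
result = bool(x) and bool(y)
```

x = -69; y = []; result = False

False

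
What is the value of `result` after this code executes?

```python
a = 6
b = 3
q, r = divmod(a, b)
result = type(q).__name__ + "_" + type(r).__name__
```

a is int; b is int; q is int; r is int; result = 'int_int'

'int_int'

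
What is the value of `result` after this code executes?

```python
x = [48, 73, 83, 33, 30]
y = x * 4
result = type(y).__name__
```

x is list; y is list; result = 'list'

'list'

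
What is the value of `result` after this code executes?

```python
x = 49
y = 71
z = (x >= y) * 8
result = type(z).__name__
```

x is int; y is int; z is int; result = 'int'

'int'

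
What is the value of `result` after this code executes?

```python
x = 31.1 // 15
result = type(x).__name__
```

x is float; result = 'float'

'float'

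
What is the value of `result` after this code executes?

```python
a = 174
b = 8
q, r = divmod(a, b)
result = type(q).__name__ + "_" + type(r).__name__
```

a is int; b is int; q is int; r is int; result = 'int_int'

'int_int'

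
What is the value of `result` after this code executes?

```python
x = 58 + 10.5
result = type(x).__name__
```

x is float; result = 'float'

'float'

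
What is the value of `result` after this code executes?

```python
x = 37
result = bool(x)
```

x = 37; result = True

True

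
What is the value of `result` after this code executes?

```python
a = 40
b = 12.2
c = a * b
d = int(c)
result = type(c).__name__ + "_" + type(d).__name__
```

a is int; b is float; c is float; d is int; result = 'float_int'

'float_int'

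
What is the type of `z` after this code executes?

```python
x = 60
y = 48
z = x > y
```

Comparison returns bool

bool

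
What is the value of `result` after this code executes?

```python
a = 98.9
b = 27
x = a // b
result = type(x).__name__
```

a is float; b is int; x is float; result = 'float'

'float'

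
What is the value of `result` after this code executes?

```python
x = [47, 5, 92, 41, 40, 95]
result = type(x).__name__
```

x is list; result = 'list'

'list'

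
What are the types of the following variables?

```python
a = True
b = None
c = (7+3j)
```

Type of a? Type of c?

a is assigned the constant True, which has type bool; c is assigned (7+3j), an int plus an imaginary literal (j suffix), which evaluates to complex

bool, complex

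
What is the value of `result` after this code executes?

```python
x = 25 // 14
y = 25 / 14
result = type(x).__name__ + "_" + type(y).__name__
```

x is int; y is float; result = 'int_float'

'int_float'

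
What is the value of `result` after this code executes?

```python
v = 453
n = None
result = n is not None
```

v = 453; n = None; result = False

False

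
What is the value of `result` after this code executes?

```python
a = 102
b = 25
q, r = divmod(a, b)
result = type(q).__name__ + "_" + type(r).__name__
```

a is int; b is int; q is int; r is int; result = 'int_int'

'int_int'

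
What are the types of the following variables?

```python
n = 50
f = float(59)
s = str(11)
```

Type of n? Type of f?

n is assigned a bare integer (no decimal point), so it is an int; f is assigned the result of calling float(), which returns a float

int, float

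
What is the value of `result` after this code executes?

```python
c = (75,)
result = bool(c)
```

c = (75,); result = True

True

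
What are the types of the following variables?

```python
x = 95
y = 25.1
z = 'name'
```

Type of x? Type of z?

x is assigned a bare integer (no decimal point), so it is an int; z is assigned a quoted string literal, so it is a str

int, str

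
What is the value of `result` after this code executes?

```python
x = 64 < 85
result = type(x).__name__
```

x is bool; result = 'bool'

'bool'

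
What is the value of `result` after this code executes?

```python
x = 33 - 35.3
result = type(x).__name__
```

x is float; result = 'float'

'float'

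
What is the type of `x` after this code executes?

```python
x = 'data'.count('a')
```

str.count() returns int

int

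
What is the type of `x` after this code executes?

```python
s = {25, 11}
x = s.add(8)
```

set.add() returns None (mutates in place)

NoneType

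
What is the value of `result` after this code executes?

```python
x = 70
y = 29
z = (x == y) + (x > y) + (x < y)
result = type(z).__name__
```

x is int; y is int; z is int; result = 'int'

'int'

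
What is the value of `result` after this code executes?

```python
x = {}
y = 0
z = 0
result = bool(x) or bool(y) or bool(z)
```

x = {}; y = 0; z = 0; result = False

False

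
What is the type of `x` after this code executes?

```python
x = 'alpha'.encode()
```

str.encode() returns bytes

bytes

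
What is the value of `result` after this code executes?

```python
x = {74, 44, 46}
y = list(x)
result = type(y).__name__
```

x is set; y is list; result = 'list'

'list'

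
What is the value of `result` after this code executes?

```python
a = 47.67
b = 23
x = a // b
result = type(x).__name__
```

a is float; b is int; x is float; result = 'float'

'float'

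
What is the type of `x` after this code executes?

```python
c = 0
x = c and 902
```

'and' returns first falsy value (0 is int)

int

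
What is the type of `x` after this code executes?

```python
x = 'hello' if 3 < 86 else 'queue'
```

Both branches of conditional are str

str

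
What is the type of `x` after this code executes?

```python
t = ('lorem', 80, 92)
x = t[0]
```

Index 0 of tuple is a str literal

str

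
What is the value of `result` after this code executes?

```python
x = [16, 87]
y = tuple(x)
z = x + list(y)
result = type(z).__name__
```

x is list; y is tuple; z is list; result = 'list'

'list'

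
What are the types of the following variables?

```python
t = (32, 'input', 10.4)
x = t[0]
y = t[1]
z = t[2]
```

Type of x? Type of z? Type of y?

tuple[0] is int; tuple[2] is float; tuple[1] is str

int, float, str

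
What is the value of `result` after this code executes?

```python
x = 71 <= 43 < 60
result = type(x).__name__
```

x is bool; result = 'bool'

'bool'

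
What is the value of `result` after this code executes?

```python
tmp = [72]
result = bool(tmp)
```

tmp = [72]; result = True

True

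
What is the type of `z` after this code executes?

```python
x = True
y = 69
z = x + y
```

bool + int = int (bool is subclass of int)

int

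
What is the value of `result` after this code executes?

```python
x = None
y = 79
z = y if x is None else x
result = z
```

x = None; y = 79; z = 79; result = 79

79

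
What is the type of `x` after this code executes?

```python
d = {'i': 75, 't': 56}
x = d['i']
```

Accessing dict[str, int] with str key returns int

int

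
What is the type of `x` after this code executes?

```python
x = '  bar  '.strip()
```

str.strip() returns str

str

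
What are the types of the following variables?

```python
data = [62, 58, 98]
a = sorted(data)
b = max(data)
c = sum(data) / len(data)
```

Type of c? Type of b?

int / int = float; max of ints returns int

float, int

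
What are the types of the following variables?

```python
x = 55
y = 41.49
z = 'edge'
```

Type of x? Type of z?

x is assigned a bare integer (no decimal point), so it is an int; z is assigned a quoted string literal, so it is a str

int, str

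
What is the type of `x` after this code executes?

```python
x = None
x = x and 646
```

'and' returns first falsy value (None)

NoneType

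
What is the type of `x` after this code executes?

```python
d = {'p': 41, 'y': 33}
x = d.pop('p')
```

dict.pop() returns the value

int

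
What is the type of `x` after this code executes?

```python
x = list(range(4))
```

list(range()) returns list

list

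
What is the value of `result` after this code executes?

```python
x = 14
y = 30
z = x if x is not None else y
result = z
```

x = 14; y = 30; z = 14; result = 14

14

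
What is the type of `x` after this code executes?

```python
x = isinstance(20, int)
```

isinstance() returns bool

bool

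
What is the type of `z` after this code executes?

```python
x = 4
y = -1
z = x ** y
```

int ** negative = float

float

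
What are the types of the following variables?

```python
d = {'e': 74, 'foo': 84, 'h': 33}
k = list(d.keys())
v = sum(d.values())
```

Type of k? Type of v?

list() converts to list; sum of ints is int

list, int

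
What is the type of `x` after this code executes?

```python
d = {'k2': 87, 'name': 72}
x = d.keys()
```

.keys() returns dict_keys view

dict_keys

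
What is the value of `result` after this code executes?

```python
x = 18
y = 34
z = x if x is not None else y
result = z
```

x = 18; y = 34; z = 18; result = 18

18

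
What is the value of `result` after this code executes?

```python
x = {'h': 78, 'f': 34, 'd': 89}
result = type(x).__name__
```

x is dict; result = 'dict'

'dict'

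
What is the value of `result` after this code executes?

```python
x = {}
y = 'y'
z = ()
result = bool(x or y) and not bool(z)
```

x = {}; y = 'y'; z = (); result = True

True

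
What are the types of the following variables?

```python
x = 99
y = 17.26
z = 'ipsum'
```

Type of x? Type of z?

x is assigned a bare integer (no decimal point), so it is an int; z is assigned a quoted string literal, so it is a str

int, str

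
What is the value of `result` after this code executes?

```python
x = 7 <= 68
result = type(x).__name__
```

x is bool; result = 'bool'

'bool'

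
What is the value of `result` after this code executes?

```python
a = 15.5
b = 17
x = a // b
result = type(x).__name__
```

a is float; b is int; x is float; result = 'float'

'float'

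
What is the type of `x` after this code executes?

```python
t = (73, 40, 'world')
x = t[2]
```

Index 2 of tuple is a str literal

str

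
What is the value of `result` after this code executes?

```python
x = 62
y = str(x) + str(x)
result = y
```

x = 62; y = '6262'; result = '6262'

'6262'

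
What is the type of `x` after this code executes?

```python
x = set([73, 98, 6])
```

set() constructor returns set

set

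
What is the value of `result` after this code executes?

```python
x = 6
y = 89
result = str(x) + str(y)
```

x = 6; y = 89; result = '689'

'689'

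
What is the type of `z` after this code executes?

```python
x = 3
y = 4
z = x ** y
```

positive int ** positive int = int

int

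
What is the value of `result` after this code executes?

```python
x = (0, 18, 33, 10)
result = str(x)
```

x = (0, 18, 33, 10); result = '(0, 18, 33, 10)'

'(0, 18, 33, 10)'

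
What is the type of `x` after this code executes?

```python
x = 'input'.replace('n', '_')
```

str.replace() returns str

str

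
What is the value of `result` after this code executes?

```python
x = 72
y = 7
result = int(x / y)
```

x = 72; y = 7; result = 10

10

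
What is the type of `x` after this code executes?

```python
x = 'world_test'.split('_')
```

str.split() returns list

list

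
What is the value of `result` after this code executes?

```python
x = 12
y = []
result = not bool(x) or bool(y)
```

x = 12; y = []; result = False

False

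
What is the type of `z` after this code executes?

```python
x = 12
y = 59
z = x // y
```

int // int = int

int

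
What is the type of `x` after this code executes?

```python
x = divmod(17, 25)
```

divmod() returns tuple of (quotient, remainder)

tuple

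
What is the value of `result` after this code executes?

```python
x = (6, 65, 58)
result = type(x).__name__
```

x is tuple; result = 'tuple'

'tuple'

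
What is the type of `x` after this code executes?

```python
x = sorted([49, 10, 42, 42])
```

sorted() always returns list

list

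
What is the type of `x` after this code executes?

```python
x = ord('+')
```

ord() returns int (code point)

int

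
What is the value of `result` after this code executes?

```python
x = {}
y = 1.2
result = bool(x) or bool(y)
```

x = {}; y = 1.2; result = True

True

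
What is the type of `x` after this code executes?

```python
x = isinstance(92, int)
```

isinstance() returns bool

bool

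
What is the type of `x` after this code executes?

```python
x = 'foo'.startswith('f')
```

str.startswith() returns bool

bool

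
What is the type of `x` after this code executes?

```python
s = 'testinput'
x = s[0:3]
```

Slicing a str returns str

str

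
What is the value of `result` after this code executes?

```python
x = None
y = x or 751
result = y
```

x = None; y = 751; result = 751

751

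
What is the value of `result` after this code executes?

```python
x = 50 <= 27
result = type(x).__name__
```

x is bool; result = 'bool'

'bool'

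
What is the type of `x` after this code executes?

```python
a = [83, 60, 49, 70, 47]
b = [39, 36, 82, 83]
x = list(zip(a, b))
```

list(zip()) returns a list of tuples

list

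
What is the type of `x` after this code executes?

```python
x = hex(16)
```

hex() returns str representation

str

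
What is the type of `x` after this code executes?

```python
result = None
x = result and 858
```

'and' returns first falsy value (None)

NoneType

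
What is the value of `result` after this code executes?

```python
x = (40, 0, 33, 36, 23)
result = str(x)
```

x = (40, 0, 33, 36, 23); result = '(40, 0, 33, 36, 23)'

'(40, 0, 33, 36, 23)'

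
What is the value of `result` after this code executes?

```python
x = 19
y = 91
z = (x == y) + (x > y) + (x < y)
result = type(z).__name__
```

x is int; y is int; z is int; result = 'int'

'int'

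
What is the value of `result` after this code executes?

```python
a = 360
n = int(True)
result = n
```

a = 360; n = 1; result = 1

1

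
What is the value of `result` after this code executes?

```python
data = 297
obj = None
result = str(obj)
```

data = 297; obj = None; result = 'None'

'None'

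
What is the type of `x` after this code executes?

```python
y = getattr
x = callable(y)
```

callable() returns bool

bool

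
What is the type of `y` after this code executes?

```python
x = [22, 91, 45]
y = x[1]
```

Indexing list[int] returns int

int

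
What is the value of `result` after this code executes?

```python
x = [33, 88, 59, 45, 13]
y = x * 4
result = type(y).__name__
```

x is list; y is list; result = 'list'

'list'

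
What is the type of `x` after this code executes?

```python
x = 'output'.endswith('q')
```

str.endswith() returns bool

bool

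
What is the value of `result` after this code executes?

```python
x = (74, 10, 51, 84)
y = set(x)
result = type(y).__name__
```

x is tuple; y is set; result = 'set'

'set'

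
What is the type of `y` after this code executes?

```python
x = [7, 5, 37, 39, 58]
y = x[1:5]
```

Slicing a list returns a list

list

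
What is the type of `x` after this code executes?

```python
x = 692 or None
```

'or' returns first truthy value

int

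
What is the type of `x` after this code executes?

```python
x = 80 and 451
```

'and' with truthy values returns last operand (int)

int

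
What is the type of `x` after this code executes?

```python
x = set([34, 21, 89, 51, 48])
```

set() constructor returns set

set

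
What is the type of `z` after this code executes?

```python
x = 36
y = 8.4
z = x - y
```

int - float = float

float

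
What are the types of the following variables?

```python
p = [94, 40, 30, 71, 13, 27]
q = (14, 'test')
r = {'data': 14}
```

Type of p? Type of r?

p is assigned a list literal (square brackets); r is assigned a dict literal ({key: value})

list, dict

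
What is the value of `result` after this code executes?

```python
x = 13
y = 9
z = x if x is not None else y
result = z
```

x = 13; y = 9; z = 13; result = 13

13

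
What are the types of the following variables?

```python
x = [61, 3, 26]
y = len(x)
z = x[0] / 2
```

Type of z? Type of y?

int / int = float; len() returns int

float, int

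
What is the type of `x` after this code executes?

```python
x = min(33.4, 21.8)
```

min() of floats returns float

float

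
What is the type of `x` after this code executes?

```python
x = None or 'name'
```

'or' with None returns the other truthy value (str)

str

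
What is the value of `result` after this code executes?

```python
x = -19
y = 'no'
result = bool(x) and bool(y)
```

x = -19; y = 'no'; result = True

True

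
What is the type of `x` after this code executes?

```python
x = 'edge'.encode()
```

str.encode() returns bytes

bytes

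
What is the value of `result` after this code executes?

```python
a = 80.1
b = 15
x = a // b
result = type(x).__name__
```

a is float; b is int; x is float; result = 'float'

'float'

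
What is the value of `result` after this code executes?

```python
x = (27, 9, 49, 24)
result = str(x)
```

x = (27, 9, 49, 24); result = '(27, 9, 49, 24)'

'(27, 9, 49, 24)'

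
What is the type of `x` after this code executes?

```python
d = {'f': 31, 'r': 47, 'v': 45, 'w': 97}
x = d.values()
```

.values() returns dict_values view

dict_values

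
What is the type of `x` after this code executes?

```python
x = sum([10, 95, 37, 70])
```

sum() of ints returns int

int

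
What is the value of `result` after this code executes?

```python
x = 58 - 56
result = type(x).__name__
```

x is int; result = 'int'

'int'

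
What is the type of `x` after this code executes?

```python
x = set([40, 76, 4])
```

set() constructor returns set

set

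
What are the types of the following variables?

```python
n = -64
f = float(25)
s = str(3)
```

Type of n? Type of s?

n is assigned a bare integer (no decimal point), so it is an int; s is assigned the result of calling str(), which returns a str

int, str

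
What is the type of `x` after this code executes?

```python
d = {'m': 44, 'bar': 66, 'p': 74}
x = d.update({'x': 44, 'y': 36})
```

dict.update() returns None

NoneType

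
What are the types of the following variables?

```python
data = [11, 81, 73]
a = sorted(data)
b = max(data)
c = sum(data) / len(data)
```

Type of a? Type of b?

sorted() returns list; max of ints returns int

list, int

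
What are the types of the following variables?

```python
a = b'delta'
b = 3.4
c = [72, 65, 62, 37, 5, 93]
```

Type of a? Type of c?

a is assigned a bytes literal (b'...' prefix); c is assigned a list literal (square brackets)

bytes, list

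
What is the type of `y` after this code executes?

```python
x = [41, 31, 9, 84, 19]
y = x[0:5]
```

Slicing a list returns a list

list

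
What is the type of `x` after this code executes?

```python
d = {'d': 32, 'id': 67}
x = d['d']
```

Accessing dict[str, int] with str key returns int

int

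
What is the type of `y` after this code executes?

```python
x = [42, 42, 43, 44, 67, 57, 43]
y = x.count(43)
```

list.count() returns int

int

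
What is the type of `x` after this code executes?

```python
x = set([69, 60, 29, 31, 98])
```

set() constructor returns set

set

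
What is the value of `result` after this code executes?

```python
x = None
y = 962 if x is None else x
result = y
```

x = None; y = 962; result = 962

962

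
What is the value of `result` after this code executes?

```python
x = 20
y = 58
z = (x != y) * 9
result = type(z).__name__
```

x is int; y is int; z is int; result = 'int'

'int'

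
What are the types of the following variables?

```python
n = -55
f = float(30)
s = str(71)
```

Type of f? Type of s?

f is assigned the result of calling float(), which returns a float; s is assigned the result of calling str(), which returns a str

float, str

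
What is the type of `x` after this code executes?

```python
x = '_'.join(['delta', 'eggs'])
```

str.join() returns str

str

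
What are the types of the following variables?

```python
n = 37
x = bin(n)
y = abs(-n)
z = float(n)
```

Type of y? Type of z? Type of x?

abs() of int returns int; float() returns float; bin() returns str

int, float, str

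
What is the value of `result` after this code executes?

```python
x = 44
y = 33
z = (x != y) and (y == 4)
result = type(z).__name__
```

x is int; y is int; z is bool; result = 'bool'

'bool'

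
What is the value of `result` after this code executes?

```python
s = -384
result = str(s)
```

s = -384; result = '-384'

'-384'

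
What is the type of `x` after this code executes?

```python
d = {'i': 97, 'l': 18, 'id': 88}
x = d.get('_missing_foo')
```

dict.get() returns None when key not found

NoneType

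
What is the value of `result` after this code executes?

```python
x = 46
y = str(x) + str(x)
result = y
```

x = 46; y = '4646'; result = '4646'

'4646'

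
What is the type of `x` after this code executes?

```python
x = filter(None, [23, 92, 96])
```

filter() returns a filter object

filter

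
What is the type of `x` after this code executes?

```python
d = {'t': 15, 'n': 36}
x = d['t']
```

Accessing dict[str, int] with str key returns int

int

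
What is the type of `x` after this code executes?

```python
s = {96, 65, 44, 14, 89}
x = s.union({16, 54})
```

set.union() returns a new set

set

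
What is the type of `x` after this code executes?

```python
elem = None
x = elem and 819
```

'and' returns first falsy value (None)

NoneType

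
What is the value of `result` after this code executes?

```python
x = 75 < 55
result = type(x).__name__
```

x is bool; result = 'bool'

'bool'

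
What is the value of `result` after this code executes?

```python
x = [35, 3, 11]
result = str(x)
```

x = [35, 3, 11]; result = '[35, 3, 11]'

'[35, 3, 11]'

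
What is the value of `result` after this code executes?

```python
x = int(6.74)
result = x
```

x = 6; result = 6

6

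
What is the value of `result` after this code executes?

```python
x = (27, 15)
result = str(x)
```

x = (27, 15); result = '(27, 15)'

'(27, 15)'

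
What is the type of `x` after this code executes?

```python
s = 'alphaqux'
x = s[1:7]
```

Slicing a str returns str

str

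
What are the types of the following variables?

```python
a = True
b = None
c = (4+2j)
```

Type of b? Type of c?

b is assigned None, whose type is NoneType; c is assigned (4+2j), an int plus an imaginary literal (j suffix), which evaluates to complex

NoneType, complex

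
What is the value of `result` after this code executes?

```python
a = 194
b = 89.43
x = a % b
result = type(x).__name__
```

a is int; b is float; x is float; result = 'float'

'float'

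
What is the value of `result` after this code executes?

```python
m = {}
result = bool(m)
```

m = {}; result = False

False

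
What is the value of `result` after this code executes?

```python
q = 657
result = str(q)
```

q = 657; result = '657'

'657'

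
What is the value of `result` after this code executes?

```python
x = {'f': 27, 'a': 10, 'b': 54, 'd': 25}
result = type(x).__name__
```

x is dict; result = 'dict'

'dict'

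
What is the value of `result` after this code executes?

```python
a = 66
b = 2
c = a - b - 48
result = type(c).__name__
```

a is int; b is int; c is int; result = 'int'

'int'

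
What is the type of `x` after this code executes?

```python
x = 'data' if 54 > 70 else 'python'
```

Both branches of conditional are str

str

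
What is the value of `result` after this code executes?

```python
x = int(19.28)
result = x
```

x = 19; result = 19

19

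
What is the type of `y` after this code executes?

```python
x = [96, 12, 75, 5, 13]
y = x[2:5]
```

Slicing a list returns a list

list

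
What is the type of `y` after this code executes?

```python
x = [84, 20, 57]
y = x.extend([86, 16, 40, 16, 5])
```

list.extend() returns None

NoneType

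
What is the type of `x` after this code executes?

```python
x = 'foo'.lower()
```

str.lower() returns str

str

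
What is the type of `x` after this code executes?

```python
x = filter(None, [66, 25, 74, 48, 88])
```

filter() returns a filter object

filter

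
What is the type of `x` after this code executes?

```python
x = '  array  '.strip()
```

str.strip() returns str

str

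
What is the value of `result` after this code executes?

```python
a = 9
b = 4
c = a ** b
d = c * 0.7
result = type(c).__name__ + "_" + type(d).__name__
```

a is int; b is int; c is int; d is float; result = 'int_float'

'int_float'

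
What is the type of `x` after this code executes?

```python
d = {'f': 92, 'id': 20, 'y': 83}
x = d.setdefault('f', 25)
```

dict.setdefault() returns the (existing or default) value

int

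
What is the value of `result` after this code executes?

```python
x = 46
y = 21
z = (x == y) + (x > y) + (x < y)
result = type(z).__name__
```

x is int; y is int; z is int; result = 'int'

'int'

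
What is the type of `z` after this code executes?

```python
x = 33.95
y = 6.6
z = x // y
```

float // float = float

float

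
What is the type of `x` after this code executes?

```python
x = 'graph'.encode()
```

str.encode() returns bytes

bytes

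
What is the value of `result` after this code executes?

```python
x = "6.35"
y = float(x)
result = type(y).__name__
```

x is str; y is float; result = 'float'

'float'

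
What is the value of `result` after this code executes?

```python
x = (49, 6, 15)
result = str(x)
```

x = (49, 6, 15); result = '(49, 6, 15)'

'(49, 6, 15)'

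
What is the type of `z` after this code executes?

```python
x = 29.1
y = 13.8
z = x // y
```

float // float = float

float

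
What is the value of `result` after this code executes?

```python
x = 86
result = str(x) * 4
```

x = 86; result = '86868686'

'86868686'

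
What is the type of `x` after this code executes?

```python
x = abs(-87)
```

abs() of int returns int

int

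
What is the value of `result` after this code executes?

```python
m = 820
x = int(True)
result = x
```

m = 820; x = 1; result = 1

1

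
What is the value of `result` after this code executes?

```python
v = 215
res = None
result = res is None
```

v = 215; res = None; result = True

True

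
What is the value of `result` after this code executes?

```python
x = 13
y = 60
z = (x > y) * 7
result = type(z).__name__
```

x is int; y is int; z is int; result = 'int'

'int'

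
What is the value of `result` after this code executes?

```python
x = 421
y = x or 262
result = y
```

x = 421; y = 421; result = 421

421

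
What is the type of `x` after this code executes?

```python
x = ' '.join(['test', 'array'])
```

str.join() returns str

str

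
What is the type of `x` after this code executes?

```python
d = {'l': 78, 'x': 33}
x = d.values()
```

.values() returns dict_values view

dict_values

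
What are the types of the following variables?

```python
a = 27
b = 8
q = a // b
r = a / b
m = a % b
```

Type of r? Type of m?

/ returns float; % of ints returns int

float, int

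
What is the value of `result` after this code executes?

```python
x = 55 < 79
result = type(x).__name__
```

x is bool; result = 'bool'

'bool'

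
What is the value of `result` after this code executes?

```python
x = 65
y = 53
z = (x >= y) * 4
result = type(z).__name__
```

x is int; y is int; z is int; result = 'int'

'int'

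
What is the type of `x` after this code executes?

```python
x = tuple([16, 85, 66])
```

tuple() constructor returns tuple

tuple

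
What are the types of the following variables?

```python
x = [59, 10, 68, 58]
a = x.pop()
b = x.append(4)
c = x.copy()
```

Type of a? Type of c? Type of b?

pop() returns element; copy() returns list; append() returns None

int, list, NoneType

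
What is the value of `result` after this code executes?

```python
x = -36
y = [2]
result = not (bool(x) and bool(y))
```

x = -36; y = [2]; result = False

False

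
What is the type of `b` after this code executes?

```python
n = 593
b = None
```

None has type NoneType

NoneType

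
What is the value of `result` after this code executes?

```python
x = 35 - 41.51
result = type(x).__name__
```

x is float; result = 'float'

'float'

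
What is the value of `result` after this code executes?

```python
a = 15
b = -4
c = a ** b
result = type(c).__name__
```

a is int; b is int; c is float; result = 'float'

'float'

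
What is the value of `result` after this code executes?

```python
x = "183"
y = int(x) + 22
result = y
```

x = '183'; y = 205; result = 205

205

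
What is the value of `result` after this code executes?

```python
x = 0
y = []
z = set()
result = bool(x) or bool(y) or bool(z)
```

x = 0; y = []; z = set(); result = False

False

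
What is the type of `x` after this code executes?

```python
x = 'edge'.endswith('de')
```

str.endswith() returns bool

bool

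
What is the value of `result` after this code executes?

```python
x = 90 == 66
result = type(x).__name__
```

x is bool; result = 'bool'

'bool'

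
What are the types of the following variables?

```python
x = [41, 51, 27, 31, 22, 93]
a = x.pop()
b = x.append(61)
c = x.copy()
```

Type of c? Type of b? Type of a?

copy() returns list; append() returns None; pop() returns element

list, NoneType, int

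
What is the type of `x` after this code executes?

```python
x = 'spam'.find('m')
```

str.find() returns int index

int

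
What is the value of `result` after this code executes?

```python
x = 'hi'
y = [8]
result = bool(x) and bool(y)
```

x = 'hi'; y = [8]; result = True

True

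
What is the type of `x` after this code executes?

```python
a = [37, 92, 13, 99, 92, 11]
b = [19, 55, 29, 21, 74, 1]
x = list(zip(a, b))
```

list(zip()) returns a list of tuples

list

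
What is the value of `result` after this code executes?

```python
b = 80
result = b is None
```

b = 80; result = False

False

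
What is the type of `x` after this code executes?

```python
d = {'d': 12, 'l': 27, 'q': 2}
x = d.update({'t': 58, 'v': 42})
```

dict.update() returns None

NoneType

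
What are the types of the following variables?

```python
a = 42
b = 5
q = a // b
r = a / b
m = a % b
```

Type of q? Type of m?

// returns int; % of ints returns int

int, int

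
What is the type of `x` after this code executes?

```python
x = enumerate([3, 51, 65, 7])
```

enumerate() returns an enumerate object

enumerate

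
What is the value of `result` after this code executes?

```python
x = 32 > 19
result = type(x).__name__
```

x is bool; result = 'bool'

'bool'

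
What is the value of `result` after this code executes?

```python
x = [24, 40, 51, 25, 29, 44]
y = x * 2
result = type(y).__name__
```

x is list; y is list; result = 'list'

'list'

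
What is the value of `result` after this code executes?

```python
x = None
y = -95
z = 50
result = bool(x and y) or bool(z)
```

x = None; y = -95; z = 50; result = True

True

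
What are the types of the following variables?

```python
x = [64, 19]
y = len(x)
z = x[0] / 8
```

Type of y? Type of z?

len() returns int; int / int = float

int, float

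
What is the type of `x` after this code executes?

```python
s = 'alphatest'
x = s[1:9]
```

Slicing a str returns str

str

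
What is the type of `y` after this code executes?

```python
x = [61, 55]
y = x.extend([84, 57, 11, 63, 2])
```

list.extend() returns None

NoneType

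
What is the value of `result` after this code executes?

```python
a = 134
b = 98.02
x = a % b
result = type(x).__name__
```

a is int; b is float; x is float; result = 'float'

'float'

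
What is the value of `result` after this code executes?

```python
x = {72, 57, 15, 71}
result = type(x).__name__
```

x is set; result = 'set'

'set'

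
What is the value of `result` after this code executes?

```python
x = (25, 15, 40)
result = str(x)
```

x = (25, 15, 40); result = '(25, 15, 40)'

'(25, 15, 40)'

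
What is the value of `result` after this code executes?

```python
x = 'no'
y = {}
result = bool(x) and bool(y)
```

x = 'no'; y = {}; result = False

False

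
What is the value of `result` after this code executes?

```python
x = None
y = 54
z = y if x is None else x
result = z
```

x = None; y = 54; z = 54; result = 54

54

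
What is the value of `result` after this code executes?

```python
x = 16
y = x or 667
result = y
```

x = 16; y = 16; result = 16

16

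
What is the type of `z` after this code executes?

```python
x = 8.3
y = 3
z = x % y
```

float % int = float

float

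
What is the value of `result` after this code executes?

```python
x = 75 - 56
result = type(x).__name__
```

x is int; result = 'int'

'int'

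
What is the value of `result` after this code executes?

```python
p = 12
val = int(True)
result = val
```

p = 12; val = 1; result = 1

1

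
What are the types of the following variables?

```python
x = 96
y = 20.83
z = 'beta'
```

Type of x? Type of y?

x is assigned a bare integer (no decimal point), so it is an int; y is assigned a number with a decimal point, so it is a float

int, float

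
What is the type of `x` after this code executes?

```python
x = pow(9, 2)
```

pow(int, int) returns int

int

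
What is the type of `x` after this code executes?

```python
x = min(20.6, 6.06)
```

min() of floats returns float

float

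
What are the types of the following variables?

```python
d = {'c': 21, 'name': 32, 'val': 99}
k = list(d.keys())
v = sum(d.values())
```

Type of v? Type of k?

sum of ints is int; list() converts to list

int, list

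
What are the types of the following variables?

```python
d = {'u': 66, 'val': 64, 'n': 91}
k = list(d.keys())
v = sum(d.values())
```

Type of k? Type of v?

list() converts to list; sum of ints is int

list, int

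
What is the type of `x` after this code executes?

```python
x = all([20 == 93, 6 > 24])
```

all() returns bool

bool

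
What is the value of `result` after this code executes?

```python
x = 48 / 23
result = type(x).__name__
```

x is float; result = 'float'

'float'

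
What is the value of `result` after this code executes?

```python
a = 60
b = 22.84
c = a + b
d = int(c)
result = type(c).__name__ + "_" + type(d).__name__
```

a is int; b is float; c is float; d is int; result = 'float_int'

'float_int'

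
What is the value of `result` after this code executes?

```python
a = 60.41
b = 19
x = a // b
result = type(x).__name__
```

a is float; b is int; x is float; result = 'float'

'float'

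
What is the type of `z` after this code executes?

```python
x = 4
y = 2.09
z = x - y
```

int - float = float

float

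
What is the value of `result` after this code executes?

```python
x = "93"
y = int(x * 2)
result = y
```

x = '93'; y = 9393; result = 9393

9393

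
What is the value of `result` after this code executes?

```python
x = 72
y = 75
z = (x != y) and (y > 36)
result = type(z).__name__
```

x is int; y is int; z is bool; result = 'bool'

'bool'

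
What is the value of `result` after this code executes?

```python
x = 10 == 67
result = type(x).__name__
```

x is bool; result = 'bool'

'bool'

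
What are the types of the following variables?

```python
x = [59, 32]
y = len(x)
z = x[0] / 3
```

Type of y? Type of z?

len() returns int; int / int = float

int, float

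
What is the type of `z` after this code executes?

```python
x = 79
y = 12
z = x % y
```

int % int = int

int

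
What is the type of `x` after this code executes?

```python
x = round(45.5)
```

round() with no decimal places returns int

int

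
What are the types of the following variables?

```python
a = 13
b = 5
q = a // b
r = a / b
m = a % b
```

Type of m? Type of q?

% of ints returns int; // returns int

int, int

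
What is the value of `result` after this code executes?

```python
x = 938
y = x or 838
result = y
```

x = 938; y = 938; result = 938

938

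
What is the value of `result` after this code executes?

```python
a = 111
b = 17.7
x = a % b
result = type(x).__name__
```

a is int; b is float; x is float; result = 'float'

'float'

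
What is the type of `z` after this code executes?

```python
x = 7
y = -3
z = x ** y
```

int ** negative = float

float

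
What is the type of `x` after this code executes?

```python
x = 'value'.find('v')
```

str.find() returns int index

int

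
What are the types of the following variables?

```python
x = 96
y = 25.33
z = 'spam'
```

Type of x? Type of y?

x is assigned a bare integer (no decimal point), so it is an int; y is assigned a number with a decimal point, so it is a float

int, float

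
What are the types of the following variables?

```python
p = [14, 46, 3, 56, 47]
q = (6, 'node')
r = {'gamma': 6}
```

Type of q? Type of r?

q is assigned a tuple (parenthesized, comma-separated values); r is assigned a dict literal ({key: value})

tuple, dict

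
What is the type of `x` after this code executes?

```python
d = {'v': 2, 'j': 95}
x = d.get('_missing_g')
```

dict.get() returns None when key not found

NoneType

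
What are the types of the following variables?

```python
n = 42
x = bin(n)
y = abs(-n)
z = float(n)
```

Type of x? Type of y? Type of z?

bin() returns str; abs() of int returns int; float() returns float

str, int, float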